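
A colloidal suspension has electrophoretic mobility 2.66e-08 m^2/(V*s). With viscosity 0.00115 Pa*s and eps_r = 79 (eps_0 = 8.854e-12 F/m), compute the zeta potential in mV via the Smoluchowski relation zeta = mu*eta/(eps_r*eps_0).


Smoluchowski equation: zeta = mu * eta / (eps_r * eps_0)
zeta = 2.66e-08 * 0.00115 / (79 * 8.854e-12)
zeta = 0.043733 V = 43.73 mV

43.73


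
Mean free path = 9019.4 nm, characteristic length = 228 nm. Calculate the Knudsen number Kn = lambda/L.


Knudsen number Kn = lambda / L
Kn = 9019.4 / 228
Kn = 39.5588

39.5588


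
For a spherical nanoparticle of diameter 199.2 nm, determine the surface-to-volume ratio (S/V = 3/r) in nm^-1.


Radius r = 199.2/2 = 99.6 nm
S/V = 3 / r = 3 / 99.6
S/V = 0.0301 nm^-1

0.0301


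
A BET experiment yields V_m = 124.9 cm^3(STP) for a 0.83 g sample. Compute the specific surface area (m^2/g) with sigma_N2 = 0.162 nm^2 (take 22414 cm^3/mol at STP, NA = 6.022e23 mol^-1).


Number of moles in monolayer = V_m / 22414 = 124.9 / 22414 = 0.00557241
Number of molecules = moles * NA = 0.00557241 * 6.022e23
SA = molecules * sigma / mass
SA = (124.9 / 22414) * 6.022e23 * 0.162e-18 / 0.83
SA = 655.0 m^2/g

655.0


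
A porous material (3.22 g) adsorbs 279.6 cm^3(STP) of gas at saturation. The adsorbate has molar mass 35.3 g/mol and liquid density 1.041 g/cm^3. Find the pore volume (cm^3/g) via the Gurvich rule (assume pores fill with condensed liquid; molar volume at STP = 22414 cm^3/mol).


Moles adsorbed n = V_ads / 22414 = 279.6 / 22414 = 1.247435e-02 mol
Liquid volume V_liq = n * M / rho_liq = 1.247435e-02 * 35.3 / 1.041 = 0.42300 cm^3
Specific pore volume V_pore = V_liq / m_sample = 0.42300 / 3.22
V_pore = 0.1314 cm^3/g

0.1314


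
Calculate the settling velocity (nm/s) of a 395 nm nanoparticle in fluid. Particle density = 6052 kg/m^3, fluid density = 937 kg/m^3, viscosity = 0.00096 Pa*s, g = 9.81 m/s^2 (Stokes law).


Radius R = 395/2 nm = 1.975e-07 m
Density difference = 6052 - 937 = 5115 kg/m^3
v = 2 * R^2 * (rho_p - rho_f) * g / (9 * eta)
v = 2 * (1.975e-07)^2 * 5115 * 9.81 / (9 * 0.00096)
v = 4.5307e-07 m/s = 453.0698 nm/s

453.0698


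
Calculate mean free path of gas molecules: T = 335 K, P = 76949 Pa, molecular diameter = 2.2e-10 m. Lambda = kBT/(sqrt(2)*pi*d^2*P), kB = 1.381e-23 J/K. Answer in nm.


Mean free path: lambda = kB*T / (sqrt(2) * pi * d^2 * P)
lambda = 1.381e-23 * 335 / (sqrt(2) * pi * (2.2e-10)^2 * 76949)
lambda = 2.79592e-07 m
lambda = 279.59 nm

279.59


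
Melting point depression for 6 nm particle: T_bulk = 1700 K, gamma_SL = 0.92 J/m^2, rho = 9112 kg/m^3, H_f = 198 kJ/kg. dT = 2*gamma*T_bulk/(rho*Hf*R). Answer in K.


Radius R = 6/2 = 3 nm = 3e-09 m
Convert H_f = 198 kJ/kg = 198000 J/kg
dT = 2 * gamma_SL * T_bulk / (rho * H_f * R)
dT = 2 * 0.92 * 1700 / (9112 * 198000 * 3e-09)
dT = 577.9 K

577.9


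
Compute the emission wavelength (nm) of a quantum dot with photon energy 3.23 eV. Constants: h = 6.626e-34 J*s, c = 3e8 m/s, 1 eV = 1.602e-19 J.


Convert energy: E = 3.23 eV = 3.23 * 1.602e-19 = 5.17446e-19 J
lambda = h*c / E = 6.626e-34 * 3e8 / 5.17446e-19
lambda = 3.84156e-07 m = 384.2 nm

384.2


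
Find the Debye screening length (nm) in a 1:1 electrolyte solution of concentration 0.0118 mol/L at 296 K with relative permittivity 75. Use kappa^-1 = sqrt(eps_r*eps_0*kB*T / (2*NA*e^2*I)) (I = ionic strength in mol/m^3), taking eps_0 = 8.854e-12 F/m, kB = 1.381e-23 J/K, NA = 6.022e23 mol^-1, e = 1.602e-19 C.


Ionic strength I = 0.0118 * 1^2 * 1000 = 11.8 mol/m^3
kappa^-1 = sqrt(75 * 8.854e-12 * 1.381e-23 * 296 / (2 * 6.022e23 * (1.602e-19)^2 * 11.8))
kappa^-1 = 2.728 nm

2.728


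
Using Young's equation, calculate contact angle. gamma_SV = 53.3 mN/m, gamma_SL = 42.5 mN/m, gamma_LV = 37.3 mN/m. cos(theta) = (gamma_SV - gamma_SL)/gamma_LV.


cos(theta) = (gamma_SV - gamma_SL) / gamma_LV
cos(theta) = (53.3 - 42.5) / 37.3
cos(theta) = 0.289544
theta = arccos(0.289544) = 73.17 degrees

73.17


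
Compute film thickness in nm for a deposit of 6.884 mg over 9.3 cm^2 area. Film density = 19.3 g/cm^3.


Convert: m = 6.884 mg = 6.8840e-06 kg, A = 9.3 cm^2 = 9.3000e-04 m^2, rho = 19.3 g/cm^3 = 19300 kg/m^3
t = m / (A * rho)
t = 6.8840e-06 / (9.3000e-04 * 19300)
t = 3.8353e-07 m = 383.5 nm

383.5


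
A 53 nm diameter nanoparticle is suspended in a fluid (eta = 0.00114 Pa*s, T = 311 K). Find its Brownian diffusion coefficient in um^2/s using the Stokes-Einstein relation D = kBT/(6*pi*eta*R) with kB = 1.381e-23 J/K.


Radius R = 53/2 = 26.5 nm = 2.65e-08 m
D = kB*T / (6*pi*eta*R)
D = 1.381e-23 * 311 / (6 * pi * 0.00114 * 2.65e-08)
D = 7.54227e-12 m^2/s = 7.542 um^2/s

7.542


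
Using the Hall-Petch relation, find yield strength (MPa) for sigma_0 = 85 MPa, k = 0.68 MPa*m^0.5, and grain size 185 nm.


d = 185 nm = 1.85e-07 m
sqrt(d) = 0.0004301163
Hall-Petch contribution = k / sqrt(d) = 0.68 / 0.0004301163 = 1581.0 MPa
sigma = sigma_0 + k/sqrt(d) = 85 + 1581.0 = 1666.0 MPa

1666.0


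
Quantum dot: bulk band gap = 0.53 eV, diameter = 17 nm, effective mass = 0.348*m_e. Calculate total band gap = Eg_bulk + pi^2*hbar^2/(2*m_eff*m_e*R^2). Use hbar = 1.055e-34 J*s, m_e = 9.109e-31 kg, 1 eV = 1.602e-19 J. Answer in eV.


Radius R = 17/2 nm = 8.5e-09 m
Confinement energy dE = pi^2 * hbar^2 / (2 * m_eff * m_e * R^2)
dE = pi^2 * (1.055e-34)^2 / (2 * 0.348 * 9.109e-31 * (8.5e-09)^2) J, divided by 1.602e-19 J/eV
dE = 0.015 eV
Total band gap = E_g(bulk) + dE = 0.53 + 0.015 = 0.545 eV

0.545


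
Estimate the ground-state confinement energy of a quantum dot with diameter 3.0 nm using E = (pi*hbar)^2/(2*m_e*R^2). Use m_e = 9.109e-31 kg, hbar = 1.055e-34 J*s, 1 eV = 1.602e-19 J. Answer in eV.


Radius R = 3.0/2 = 1.5 nm = 1.5e-09 m
E = (pi * 1.055e-34)^2 / (2 * 9.109e-31 * (1.5e-09)^2)
E(J) = 2.67992e-20
E = E(J) / 1.602e-19 = 0.1673 eV

0.1673


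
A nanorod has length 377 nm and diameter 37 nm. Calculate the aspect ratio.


Aspect ratio AR = length / diameter
AR = 377 / 37
AR = 10.19

10.19


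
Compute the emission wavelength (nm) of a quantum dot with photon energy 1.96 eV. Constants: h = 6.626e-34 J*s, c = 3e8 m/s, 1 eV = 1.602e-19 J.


Convert energy: E = 1.96 eV = 1.96 * 1.602e-19 = 3.13992e-19 J
lambda = h*c / E = 6.626e-34 * 3e8 / 3.13992e-19
lambda = 6.33073e-07 m = 633.1 nm

633.1


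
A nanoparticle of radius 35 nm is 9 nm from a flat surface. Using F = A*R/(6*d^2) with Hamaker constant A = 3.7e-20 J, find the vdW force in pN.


Convert to SI: R = 35 nm = 3.5e-08 m, d = 9 nm = 9e-09 m
F = A * R / (6 * d^2)
F = 3.7e-20 * 3.5e-08 / (6 * (9e-09)^2)
F = 2.66461e-12 N = 2.665 pN

2.665


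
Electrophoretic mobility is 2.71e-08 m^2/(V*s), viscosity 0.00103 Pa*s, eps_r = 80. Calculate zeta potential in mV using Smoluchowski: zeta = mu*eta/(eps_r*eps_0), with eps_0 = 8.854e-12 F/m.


Smoluchowski equation: zeta = mu * eta / (eps_r * eps_0)
zeta = 2.71e-08 * 0.00103 / (80 * 8.854e-12)
zeta = 0.039407 V = 39.41 mV

39.41


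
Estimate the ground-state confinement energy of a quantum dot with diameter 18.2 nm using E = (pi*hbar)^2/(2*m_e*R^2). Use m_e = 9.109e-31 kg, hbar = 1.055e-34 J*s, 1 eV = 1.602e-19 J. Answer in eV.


Radius R = 18.2/2 = 9.1 nm = 9.1e-09 m
E = (pi * 1.055e-34)^2 / (2 * 9.109e-31 * (9.1e-09)^2)
E(J) = 7.28151e-22
E = E(J) / 1.602e-19 = 0.0045 eV

0.0045


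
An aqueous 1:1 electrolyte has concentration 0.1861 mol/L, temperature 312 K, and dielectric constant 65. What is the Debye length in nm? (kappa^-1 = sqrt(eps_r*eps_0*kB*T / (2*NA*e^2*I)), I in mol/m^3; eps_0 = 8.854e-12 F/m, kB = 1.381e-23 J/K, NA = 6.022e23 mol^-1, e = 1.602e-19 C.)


Ionic strength I = 0.1861 * 1^2 * 1000 = 186.1 mol/m^3
kappa^-1 = sqrt(65 * 8.854e-12 * 1.381e-23 * 312 / (2 * 6.022e23 * (1.602e-19)^2 * 186.1))
kappa^-1 = 0.657 nm

0.657


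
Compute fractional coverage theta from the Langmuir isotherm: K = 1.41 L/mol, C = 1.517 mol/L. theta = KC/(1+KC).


Langmuir isotherm: theta = K*C / (1 + K*C)
K*C = 1.41 * 1.517 = 2.13897
theta = 2.13897 / (1 + 2.13897) = 2.13897 / 3.13897
theta = 0.6814

0.6814


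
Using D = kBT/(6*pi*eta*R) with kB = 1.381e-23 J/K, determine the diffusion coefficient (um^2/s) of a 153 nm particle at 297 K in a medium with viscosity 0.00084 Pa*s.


Radius R = 153/2 = 76.5 nm = 7.65e-08 m
D = kB*T / (6*pi*eta*R)
D = 1.381e-23 * 297 / (6 * pi * 0.00084 * 7.65e-08)
D = 3.38617e-12 m^2/s = 3.386 um^2/s

3.386


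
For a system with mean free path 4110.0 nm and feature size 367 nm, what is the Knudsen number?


Knudsen number Kn = lambda / L
Kn = 4110.0 / 367
Kn = 11.1989

11.1989


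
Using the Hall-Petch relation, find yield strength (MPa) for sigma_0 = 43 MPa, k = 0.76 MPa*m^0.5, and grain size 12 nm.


d = 12 nm = 1.2e-08 m
sqrt(d) = 0.0001095445
Hall-Petch contribution = k / sqrt(d) = 0.76 / 0.0001095445 = 6937.8 MPa
sigma = sigma_0 + k/sqrt(d) = 43 + 6937.8 = 6980.8 MPa

6980.8


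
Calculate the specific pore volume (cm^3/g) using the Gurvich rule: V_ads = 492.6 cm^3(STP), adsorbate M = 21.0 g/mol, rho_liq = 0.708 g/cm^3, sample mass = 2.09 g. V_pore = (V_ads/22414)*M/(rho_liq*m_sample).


Moles adsorbed n = V_ads / 22414 = 492.6 / 22414 = 2.197734e-02 mol
Liquid volume V_liq = n * M / rho_liq = 2.197734e-02 * 21.0 / 0.708 = 0.65187 cm^3
Specific pore volume V_pore = V_liq / m_sample = 0.65187 / 2.09
V_pore = 0.3119 cm^3/g

0.3119


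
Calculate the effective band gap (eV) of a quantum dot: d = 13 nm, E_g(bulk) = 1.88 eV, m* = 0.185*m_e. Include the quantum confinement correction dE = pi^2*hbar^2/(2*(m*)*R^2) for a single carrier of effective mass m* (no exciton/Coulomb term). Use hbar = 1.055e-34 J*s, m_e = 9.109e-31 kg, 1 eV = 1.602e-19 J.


Radius R = 13/2 nm = 6.5e-09 m
Confinement energy dE = pi^2 * hbar^2 / (2 * m_eff * m_e * R^2)
dE = pi^2 * (1.055e-34)^2 / (2 * 0.185 * 9.109e-31 * (6.5e-09)^2) J, divided by 1.602e-19 J/eV
dE = 0.0482 eV
Total band gap = E_g(bulk) + dE = 1.88 + 0.0482 = 1.9282 eV

1.9282


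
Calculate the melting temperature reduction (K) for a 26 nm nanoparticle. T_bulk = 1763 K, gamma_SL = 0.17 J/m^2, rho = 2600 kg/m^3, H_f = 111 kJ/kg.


Radius R = 26/2 = 13 nm = 1.3e-08 m
Convert H_f = 111 kJ/kg = 111000 J/kg
dT = 2 * gamma_SL * T_bulk / (rho * H_f * R)
dT = 2 * 0.17 * 1763 / (2600 * 111000 * 1.3e-08)
dT = 159.8 K

159.8


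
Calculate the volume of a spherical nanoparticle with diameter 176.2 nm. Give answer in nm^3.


Radius r = 176.2/2 = 88.1 nm
Volume V = (4/3) * pi * r^3
V = (4/3) * pi * (88.1)^3
V = 2864285.7 nm^3

2864285.7


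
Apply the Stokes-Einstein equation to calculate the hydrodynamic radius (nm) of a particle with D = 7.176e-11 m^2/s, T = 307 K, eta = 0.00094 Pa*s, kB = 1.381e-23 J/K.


Stokes-Einstein: R = kB*T / (6*pi*eta*D)
R = 1.381e-23 * 307 / (6 * pi * 0.00094 * 7.176e-11)
R = 3.33442e-09 m = 3.33 nm

3.33


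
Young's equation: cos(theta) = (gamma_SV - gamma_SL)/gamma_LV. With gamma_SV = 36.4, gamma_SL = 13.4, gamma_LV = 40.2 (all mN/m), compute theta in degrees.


cos(theta) = (gamma_SV - gamma_SL) / gamma_LV
cos(theta) = (36.4 - 13.4) / 40.2
cos(theta) = 0.572139
theta = arccos(0.572139) = 55.1 degrees

55.1


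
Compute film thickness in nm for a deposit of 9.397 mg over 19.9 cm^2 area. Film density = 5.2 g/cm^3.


Convert: m = 9.397 mg = 9.3970e-06 kg, A = 19.9 cm^2 = 1.9900e-03 m^2, rho = 5.2 g/cm^3 = 5200 kg/m^3
t = m / (A * rho)
t = 9.3970e-06 / (1.9900e-03 * 5200)
t = 9.0810e-07 m = 908.1 nm

908.1


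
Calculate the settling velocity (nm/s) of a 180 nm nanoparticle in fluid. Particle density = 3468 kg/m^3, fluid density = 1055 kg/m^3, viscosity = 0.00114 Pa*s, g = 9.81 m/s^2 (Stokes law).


Radius R = 180/2 nm = 9e-08 m
Density difference = 3468 - 1055 = 2413 kg/m^3
v = 2 * R^2 * (rho_p - rho_f) * g / (9 * eta)
v = 2 * (9e-08)^2 * 2413 * 9.81 / (9 * 0.00114)
v = 3.73761e-08 m/s = 37.3761 nm/s

37.3761


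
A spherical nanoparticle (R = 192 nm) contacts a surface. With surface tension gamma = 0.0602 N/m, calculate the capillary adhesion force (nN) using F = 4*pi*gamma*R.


Convert radius: R = 192 nm = 1.92e-07 m
F = 4 * pi * gamma * R
F = 4 * pi * 0.0602 * 1.92e-07
F = 1.45247e-07 N = 145.2471 nN

145.2471


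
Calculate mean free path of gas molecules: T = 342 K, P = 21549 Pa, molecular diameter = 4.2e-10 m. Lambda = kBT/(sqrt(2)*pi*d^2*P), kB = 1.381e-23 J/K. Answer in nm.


Mean free path: lambda = kB*T / (sqrt(2) * pi * d^2 * P)
lambda = 1.381e-23 * 342 / (sqrt(2) * pi * (4.2e-10)^2 * 21549)
lambda = 2.79659e-07 m
lambda = 279.66 nm

279.66


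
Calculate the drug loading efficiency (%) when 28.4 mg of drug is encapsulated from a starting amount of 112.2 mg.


Drug loading efficiency = (drug loaded / drug initial) * 100
DLE = 28.4 / 112.2 * 100
DLE = 0.2531 * 100
DLE = 25.31%

25.31


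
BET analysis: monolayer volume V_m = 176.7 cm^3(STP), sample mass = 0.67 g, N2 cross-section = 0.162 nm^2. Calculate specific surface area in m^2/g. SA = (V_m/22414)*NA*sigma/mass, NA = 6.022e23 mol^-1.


Number of moles in monolayer = V_m / 22414 = 176.7 / 22414 = 0.00788347
Number of molecules = moles * NA = 0.00788347 * 6.022e23
SA = molecules * sigma / mass
SA = (176.7 / 22414) * 6.022e23 * 0.162e-18 / 0.67
SA = 1147.9 m^2/g

1147.9


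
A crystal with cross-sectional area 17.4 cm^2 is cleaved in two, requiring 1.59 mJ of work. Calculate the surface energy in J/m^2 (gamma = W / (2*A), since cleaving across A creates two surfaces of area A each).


Convert: A = 17.4 cm^2 = 0.00174 m^2, W = 1.59 mJ = 0.00159 J
Cleaving exposes two faces of area A, so total new surface = 2*A and gamma = W / (2*A)
gamma = 0.00159 / (2 * 0.00174)
gamma = 0.457 J/m^2

0.457


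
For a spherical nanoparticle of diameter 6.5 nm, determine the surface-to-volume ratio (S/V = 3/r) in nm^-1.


Radius r = 6.5/2 = 3.25 nm
S/V = 3 / r = 3 / 3.25
S/V = 0.9231 nm^-1

0.9231


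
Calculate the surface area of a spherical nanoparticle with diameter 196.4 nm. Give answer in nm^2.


Radius r = 196.4/2 = 98.2 nm
Surface area SA = 4 * pi * r^2
SA = 4 * pi * (98.2)^2
SA = 121180.53 nm^2

121180.53


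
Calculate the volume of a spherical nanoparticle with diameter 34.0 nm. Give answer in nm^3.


Radius r = 34.0/2 = 17 nm
Volume V = (4/3) * pi * r^3
V = (4/3) * pi * (17)^3
V = 20579.53 nm^3

20579.53


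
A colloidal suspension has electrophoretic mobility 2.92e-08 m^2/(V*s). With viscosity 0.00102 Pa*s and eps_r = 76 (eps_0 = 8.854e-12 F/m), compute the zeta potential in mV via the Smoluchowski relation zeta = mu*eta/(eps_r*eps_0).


Smoluchowski equation: zeta = mu * eta / (eps_r * eps_0)
zeta = 2.92e-08 * 0.00102 / (76 * 8.854e-12)
zeta = 0.044262 V = 44.26 mV

44.26


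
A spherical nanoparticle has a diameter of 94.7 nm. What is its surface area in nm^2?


Radius r = 94.7/2 = 47.35 nm
Surface area SA = 4 * pi * r^2
SA = 4 * pi * (47.35)^2
SA = 28174.09 nm^2

28174.09


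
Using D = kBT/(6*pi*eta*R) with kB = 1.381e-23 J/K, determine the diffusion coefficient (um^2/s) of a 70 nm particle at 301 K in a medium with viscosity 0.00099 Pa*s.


Radius R = 70/2 = 35 nm = 3.5e-08 m
D = kB*T / (6*pi*eta*R)
D = 1.381e-23 * 301 / (6 * pi * 0.00099 * 3.5e-08)
D = 6.36438e-12 m^2/s = 6.364 um^2/s

6.364


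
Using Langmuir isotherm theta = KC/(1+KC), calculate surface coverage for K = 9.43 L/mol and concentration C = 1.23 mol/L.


Langmuir isotherm: theta = K*C / (1 + K*C)
K*C = 9.43 * 1.23 = 11.5989
theta = 11.5989 / (1 + 11.5989) = 11.5989 / 12.5989
theta = 0.9206

0.9206


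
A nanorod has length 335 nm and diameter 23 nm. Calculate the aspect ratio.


Aspect ratio AR = length / diameter
AR = 335 / 23
AR = 14.57

14.57


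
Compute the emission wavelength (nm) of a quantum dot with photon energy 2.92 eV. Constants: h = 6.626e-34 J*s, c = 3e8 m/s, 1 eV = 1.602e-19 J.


Convert energy: E = 2.92 eV = 2.92 * 1.602e-19 = 4.67784e-19 J
lambda = h*c / E = 6.626e-34 * 3e8 / 4.67784e-19
lambda = 4.2494e-07 m = 424.9 nm

424.9


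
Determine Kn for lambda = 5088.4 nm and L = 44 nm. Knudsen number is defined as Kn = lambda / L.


Knudsen number Kn = lambda / L
Kn = 5088.4 / 44
Kn = 115.6455

115.6455


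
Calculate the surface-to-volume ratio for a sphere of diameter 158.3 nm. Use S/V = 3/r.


Radius r = 158.3/2 = 79.15 nm
S/V = 3 / r = 3 / 79.15
S/V = 0.0379 nm^-1

0.0379


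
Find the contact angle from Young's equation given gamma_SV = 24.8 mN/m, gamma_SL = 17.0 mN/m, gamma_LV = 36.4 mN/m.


cos(theta) = (gamma_SV - gamma_SL) / gamma_LV
cos(theta) = (24.8 - 17.0) / 36.4
cos(theta) = 0.214286
theta = arccos(0.214286) = 77.63 degrees

77.63


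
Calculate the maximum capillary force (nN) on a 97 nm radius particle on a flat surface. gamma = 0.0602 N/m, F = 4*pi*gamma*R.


Convert radius: R = 97 nm = 9.7e-08 m
F = 4 * pi * gamma * R
F = 4 * pi * 0.0602 * 9.7e-08
F = 7.33801e-08 N = 73.3801 nN

73.3801


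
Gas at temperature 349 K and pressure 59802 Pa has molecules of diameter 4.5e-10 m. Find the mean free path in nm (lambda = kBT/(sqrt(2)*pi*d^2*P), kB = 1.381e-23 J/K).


Mean free path: lambda = kB*T / (sqrt(2) * pi * d^2 * P)
lambda = 1.381e-23 * 349 / (sqrt(2) * pi * (4.5e-10)^2 * 59802)
lambda = 8.95805e-08 m
lambda = 89.58 nm

89.58


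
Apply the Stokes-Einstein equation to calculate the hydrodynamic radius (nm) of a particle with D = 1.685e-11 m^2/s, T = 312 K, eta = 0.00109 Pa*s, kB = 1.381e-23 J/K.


Stokes-Einstein: R = kB*T / (6*pi*eta*D)
R = 1.381e-23 * 312 / (6 * pi * 0.00109 * 1.685e-11)
R = 1.24457e-08 m = 12.45 nm

12.45


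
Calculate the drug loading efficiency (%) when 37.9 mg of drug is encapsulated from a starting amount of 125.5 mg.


Drug loading efficiency = (drug loaded / drug initial) * 100
DLE = 37.9 / 125.5 * 100
DLE = 0.302 * 100
DLE = 30.2%

30.2


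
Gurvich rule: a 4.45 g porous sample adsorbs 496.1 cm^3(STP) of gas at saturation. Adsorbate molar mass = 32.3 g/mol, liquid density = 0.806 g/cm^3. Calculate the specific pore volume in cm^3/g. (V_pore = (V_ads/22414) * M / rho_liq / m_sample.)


Moles adsorbed n = V_ads / 22414 = 496.1 / 22414 = 2.213349e-02 mol
Liquid volume V_liq = n * M / rho_liq = 2.213349e-02 * 32.3 / 0.806 = 0.88699 cm^3
Specific pore volume V_pore = V_liq / m_sample = 0.88699 / 4.45
V_pore = 0.1993 cm^3/g

0.1993


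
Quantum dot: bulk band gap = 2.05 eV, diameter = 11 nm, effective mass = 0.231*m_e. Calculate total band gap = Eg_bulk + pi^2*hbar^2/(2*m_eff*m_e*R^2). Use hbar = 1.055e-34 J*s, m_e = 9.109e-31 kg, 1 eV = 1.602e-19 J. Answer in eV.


Radius R = 11/2 nm = 5.5e-09 m
Confinement energy dE = pi^2 * hbar^2 / (2 * m_eff * m_e * R^2)
dE = pi^2 * (1.055e-34)^2 / (2 * 0.231 * 9.109e-31 * (5.5e-09)^2) J, divided by 1.602e-19 J/eV
dE = 0.0539 eV
Total band gap = E_g(bulk) + dE = 2.05 + 0.0539 = 2.1039 eV

2.1039


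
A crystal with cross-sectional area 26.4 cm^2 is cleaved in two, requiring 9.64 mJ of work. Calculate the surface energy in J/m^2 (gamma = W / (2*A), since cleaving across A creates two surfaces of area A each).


Convert: A = 26.4 cm^2 = 0.00264 m^2, W = 9.64 mJ = 0.00964 J
Cleaving exposes two faces of area A, so total new surface = 2*A and gamma = W / (2*A)
gamma = 0.00964 / (2 * 0.00264)
gamma = 1.826 J/m^2

1.826


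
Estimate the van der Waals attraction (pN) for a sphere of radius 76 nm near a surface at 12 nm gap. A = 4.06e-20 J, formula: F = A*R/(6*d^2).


Convert to SI: R = 76 nm = 7.6e-08 m, d = 12 nm = 1.2e-08 m
F = A * R / (6 * d^2)
F = 4.06e-20 * 7.6e-08 / (6 * (1.2e-08)^2)
F = 3.5713e-12 N = 3.571 pN

3.571


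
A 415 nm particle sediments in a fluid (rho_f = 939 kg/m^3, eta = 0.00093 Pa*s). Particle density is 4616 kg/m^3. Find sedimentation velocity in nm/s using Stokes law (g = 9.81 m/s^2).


Radius R = 415/2 nm = 2.075e-07 m
Density difference = 4616 - 939 = 3677 kg/m^3
v = 2 * R^2 * (rho_p - rho_f) * g / (9 * eta)
v = 2 * (2.075e-07)^2 * 3677 * 9.81 / (9 * 0.00093)
v = 3.71111e-07 m/s = 371.1106 nm/s

371.1106


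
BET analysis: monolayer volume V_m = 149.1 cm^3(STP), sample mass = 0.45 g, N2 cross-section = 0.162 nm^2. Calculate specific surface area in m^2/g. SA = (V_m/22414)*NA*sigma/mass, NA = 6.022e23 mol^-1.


Number of moles in monolayer = V_m / 22414 = 149.1 / 22414 = 0.00665209
Number of molecules = moles * NA = 0.00665209 * 6.022e23
SA = molecules * sigma / mass
SA = (149.1 / 22414) * 6.022e23 * 0.162e-18 / 0.45
SA = 1442.1 m^2/g

1442.1


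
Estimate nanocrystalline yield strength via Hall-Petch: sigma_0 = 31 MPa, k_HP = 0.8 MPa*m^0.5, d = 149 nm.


d = 149 nm = 1.49e-07 m
sqrt(d) = 0.0003860052
Hall-Petch contribution = k / sqrt(d) = 0.8 / 0.0003860052 = 2072.5 MPa
sigma = sigma_0 + k/sqrt(d) = 31 + 2072.5 = 2103.5 MPa

2103.5


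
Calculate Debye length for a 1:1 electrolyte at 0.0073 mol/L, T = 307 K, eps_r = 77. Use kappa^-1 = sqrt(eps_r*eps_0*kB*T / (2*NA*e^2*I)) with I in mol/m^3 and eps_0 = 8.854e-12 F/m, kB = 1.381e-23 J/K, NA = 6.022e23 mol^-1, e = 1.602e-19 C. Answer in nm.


Ionic strength I = 0.0073 * 1^2 * 1000 = 7.3 mol/m^3
kappa^-1 = sqrt(77 * 8.854e-12 * 1.381e-23 * 307 / (2 * 6.022e23 * (1.602e-19)^2 * 7.3))
kappa^-1 = 3.579 nm

3.579


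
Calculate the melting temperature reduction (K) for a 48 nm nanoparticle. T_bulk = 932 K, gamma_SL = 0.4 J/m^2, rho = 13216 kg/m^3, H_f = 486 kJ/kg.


Radius R = 48/2 = 24 nm = 2.4e-08 m
Convert H_f = 486 kJ/kg = 486000 J/kg
dT = 2 * gamma_SL * T_bulk / (rho * H_f * R)
dT = 2 * 0.4 * 932 / (13216 * 486000 * 2.4e-08)
dT = 4.8 K

4.8


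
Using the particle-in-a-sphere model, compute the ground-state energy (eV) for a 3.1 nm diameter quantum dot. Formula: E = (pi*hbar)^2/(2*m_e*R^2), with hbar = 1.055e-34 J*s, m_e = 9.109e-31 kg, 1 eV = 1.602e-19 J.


Radius R = 3.1/2 = 1.55 nm = 1.55e-09 m
E = (pi * 1.055e-34)^2 / (2 * 9.109e-31 * (1.55e-09)^2)
E(J) = 2.50981e-20
E = E(J) / 1.602e-19 = 0.1567 eV

0.1567


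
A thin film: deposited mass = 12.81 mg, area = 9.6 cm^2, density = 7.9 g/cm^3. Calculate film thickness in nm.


Convert: m = 12.81 mg = 1.2810e-05 kg, A = 9.6 cm^2 = 9.6000e-04 m^2, rho = 7.9 g/cm^3 = 7900 kg/m^3
t = m / (A * rho)
t = 1.2810e-05 / (9.6000e-04 * 7900)
t = 1.6891e-06 m = 1689.1 nm

1689.1


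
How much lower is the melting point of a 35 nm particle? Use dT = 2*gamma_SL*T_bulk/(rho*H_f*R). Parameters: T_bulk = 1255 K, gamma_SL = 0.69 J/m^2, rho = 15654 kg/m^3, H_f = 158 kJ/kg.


Radius R = 35/2 = 17.5 nm = 1.75e-08 m
Convert H_f = 158 kJ/kg = 158000 J/kg
dT = 2 * gamma_SL * T_bulk / (rho * H_f * R)
dT = 2 * 0.69 * 1255 / (15654 * 158000 * 1.75e-08)
dT = 40.0 K

40.0


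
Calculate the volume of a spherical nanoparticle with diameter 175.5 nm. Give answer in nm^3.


Radius r = 175.5/2 = 87.75 nm
Volume V = (4/3) * pi * r^3
V = (4/3) * pi * (87.75)^3
V = 2830283.79 nm^3

2830283.79


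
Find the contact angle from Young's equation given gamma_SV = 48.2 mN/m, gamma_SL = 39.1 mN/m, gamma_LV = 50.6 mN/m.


cos(theta) = (gamma_SV - gamma_SL) / gamma_LV
cos(theta) = (48.2 - 39.1) / 50.6
cos(theta) = 0.179842
theta = arccos(0.179842) = 79.64 degrees

79.64


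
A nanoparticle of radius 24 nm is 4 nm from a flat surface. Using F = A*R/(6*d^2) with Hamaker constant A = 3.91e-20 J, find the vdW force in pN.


Convert to SI: R = 24 nm = 2.4e-08 m, d = 4 nm = 4e-09 m
F = A * R / (6 * d^2)
F = 3.91e-20 * 2.4e-08 / (6 * (4e-09)^2)
F = 9.775e-12 N = 9.775 pN

9.775


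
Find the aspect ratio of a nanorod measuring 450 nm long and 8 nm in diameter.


Aspect ratio AR = length / diameter
AR = 450 / 8
AR = 56.25

56.25


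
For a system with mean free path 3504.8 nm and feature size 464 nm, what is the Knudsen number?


Knudsen number Kn = lambda / L
Kn = 3504.8 / 464
Kn = 7.5534

7.5534


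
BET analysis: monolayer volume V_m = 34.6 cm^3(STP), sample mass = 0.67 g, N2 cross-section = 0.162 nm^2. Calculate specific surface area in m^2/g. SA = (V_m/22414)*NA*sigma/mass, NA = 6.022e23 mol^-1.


Number of moles in monolayer = V_m / 22414 = 34.6 / 22414 = 0.00154368
Number of molecules = moles * NA = 0.00154368 * 6.022e23
SA = molecules * sigma / mass
SA = (34.6 / 22414) * 6.022e23 * 0.162e-18 / 0.67
SA = 224.8 m^2/g

224.8


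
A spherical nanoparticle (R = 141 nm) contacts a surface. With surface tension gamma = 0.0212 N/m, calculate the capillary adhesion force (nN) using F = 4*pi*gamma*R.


Convert radius: R = 141 nm = 1.41e-07 m
F = 4 * pi * gamma * R
F = 4 * pi * 0.0212 * 1.41e-07
F = 3.75634e-08 N = 37.5634 nN

37.5634


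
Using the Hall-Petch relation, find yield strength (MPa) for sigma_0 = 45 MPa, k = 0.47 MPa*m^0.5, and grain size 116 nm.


d = 116 nm = 1.16e-07 m
sqrt(d) = 0.0003405877
Hall-Petch contribution = k / sqrt(d) = 0.47 / 0.0003405877 = 1380.0 MPa
sigma = sigma_0 + k/sqrt(d) = 45 + 1380.0 = 1425.0 MPa

1425.0


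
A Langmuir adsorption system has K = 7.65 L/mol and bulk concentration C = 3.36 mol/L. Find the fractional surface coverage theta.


Langmuir isotherm: theta = K*C / (1 + K*C)
K*C = 7.65 * 3.36 = 25.704
theta = 25.704 / (1 + 25.704) = 25.704 / 26.704
theta = 0.9626

0.9626


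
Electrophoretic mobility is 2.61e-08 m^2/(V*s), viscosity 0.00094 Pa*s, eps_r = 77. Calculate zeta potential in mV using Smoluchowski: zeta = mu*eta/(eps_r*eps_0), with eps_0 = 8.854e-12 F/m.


Smoluchowski equation: zeta = mu * eta / (eps_r * eps_0)
zeta = 2.61e-08 * 0.00094 / (77 * 8.854e-12)
zeta = 0.035986 V = 35.99 mV

35.99


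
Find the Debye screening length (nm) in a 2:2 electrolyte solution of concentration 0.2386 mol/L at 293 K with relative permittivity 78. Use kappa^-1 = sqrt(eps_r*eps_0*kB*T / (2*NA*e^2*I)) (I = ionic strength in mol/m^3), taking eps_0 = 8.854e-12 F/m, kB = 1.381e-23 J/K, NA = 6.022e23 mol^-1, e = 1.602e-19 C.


Ionic strength I = 0.2386 * 2^2 * 1000 = 954.4 mol/m^3
kappa^-1 = sqrt(78 * 8.854e-12 * 1.381e-23 * 293 / (2 * 6.022e23 * (1.602e-19)^2 * 954.4))
kappa^-1 = 0.308 nm

0.308


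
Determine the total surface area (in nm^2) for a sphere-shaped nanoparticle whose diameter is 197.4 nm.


Radius r = 197.4/2 = 98.7 nm
Surface area SA = 4 * pi * r^2
SA = 4 * pi * (98.7)^2
SA = 122417.69 nm^2

122417.69


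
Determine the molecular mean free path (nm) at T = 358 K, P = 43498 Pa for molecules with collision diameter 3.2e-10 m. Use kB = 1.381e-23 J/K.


Mean free path: lambda = kB*T / (sqrt(2) * pi * d^2 * P)
lambda = 1.381e-23 * 358 / (sqrt(2) * pi * (3.2e-10)^2 * 43498)
lambda = 2.49829e-07 m
lambda = 249.83 nm

249.83


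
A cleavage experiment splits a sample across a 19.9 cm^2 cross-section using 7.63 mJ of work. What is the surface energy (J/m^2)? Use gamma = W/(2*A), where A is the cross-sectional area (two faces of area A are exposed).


Convert: A = 19.9 cm^2 = 0.00199 m^2, W = 7.63 mJ = 0.00763 J
Cleaving exposes two faces of area A, so total new surface = 2*A and gamma = W / (2*A)
gamma = 0.00763 / (2 * 0.00199)
gamma = 1.917 J/m^2

1.917


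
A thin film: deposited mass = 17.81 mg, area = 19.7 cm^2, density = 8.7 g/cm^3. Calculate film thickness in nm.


Convert: m = 17.81 mg = 1.7810e-05 kg, A = 19.7 cm^2 = 1.9700e-03 m^2, rho = 8.7 g/cm^3 = 8700 kg/m^3
t = m / (A * rho)
t = 1.7810e-05 / (1.9700e-03 * 8700)
t = 1.0392e-06 m = 1039.2 nm

1039.2


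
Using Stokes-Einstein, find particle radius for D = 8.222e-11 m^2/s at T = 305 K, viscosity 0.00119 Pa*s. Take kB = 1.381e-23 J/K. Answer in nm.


Stokes-Einstein: R = kB*T / (6*pi*eta*D)
R = 1.381e-23 * 305 / (6 * pi * 0.00119 * 8.222e-11)
R = 2.28385e-09 m = 2.28 nm

2.28


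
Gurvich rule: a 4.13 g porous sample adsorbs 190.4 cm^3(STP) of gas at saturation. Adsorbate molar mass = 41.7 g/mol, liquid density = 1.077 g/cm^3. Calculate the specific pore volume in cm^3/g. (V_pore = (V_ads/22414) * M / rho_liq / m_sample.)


Moles adsorbed n = V_ads / 22414 = 190.4 / 22414 = 8.494691e-03 mol
Liquid volume V_liq = n * M / rho_liq = 8.494691e-03 * 41.7 / 1.077 = 0.32890 cm^3
Specific pore volume V_pore = V_liq / m_sample = 0.32890 / 4.13
V_pore = 0.0796 cm^3/g

0.0796


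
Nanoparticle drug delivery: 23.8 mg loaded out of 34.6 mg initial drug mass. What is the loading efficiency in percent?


Drug loading efficiency = (drug loaded / drug initial) * 100
DLE = 23.8 / 34.6 * 100
DLE = 0.6879 * 100
DLE = 68.79%

68.79


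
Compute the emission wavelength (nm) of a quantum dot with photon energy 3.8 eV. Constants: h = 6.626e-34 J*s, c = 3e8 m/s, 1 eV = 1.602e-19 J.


Convert energy: E = 3.8 eV = 3.8 * 1.602e-19 = 6.0876e-19 J
lambda = h*c / E = 6.626e-34 * 3e8 / 6.0876e-19
lambda = 3.26533e-07 m = 326.5 nm

326.5


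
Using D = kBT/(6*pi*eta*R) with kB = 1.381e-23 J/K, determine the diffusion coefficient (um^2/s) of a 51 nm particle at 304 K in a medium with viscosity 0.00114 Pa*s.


Radius R = 51/2 = 25.5 nm = 2.55e-08 m
D = kB*T / (6*pi*eta*R)
D = 1.381e-23 * 304 / (6 * pi * 0.00114 * 2.55e-08)
D = 7.66163e-12 m^2/s = 7.662 um^2/s

7.662


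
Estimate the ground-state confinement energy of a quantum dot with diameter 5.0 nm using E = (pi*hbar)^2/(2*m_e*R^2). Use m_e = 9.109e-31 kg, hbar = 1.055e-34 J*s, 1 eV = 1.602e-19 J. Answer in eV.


Radius R = 5.0/2 = 2.5 nm = 2.5e-09 m
E = (pi * 1.055e-34)^2 / (2 * 9.109e-31 * (2.5e-09)^2)
E(J) = 9.6477e-21
E = E(J) / 1.602e-19 = 0.0602 eV

0.0602


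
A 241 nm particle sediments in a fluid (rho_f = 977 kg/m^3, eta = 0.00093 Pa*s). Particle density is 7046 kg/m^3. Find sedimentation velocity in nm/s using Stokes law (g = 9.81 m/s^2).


Radius R = 241/2 nm = 1.205e-07 m
Density difference = 7046 - 977 = 6069 kg/m^3
v = 2 * R^2 * (rho_p - rho_f) * g / (9 * eta)
v = 2 * (1.205e-07)^2 * 6069 * 9.81 / (9 * 0.00093)
v = 2.06569e-07 m/s = 206.5688 nm/s

206.5688


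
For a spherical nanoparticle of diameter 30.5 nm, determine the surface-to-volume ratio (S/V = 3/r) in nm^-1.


Radius r = 30.5/2 = 15.25 nm
S/V = 3 / r = 3 / 15.25
S/V = 0.1967 nm^-1

0.1967


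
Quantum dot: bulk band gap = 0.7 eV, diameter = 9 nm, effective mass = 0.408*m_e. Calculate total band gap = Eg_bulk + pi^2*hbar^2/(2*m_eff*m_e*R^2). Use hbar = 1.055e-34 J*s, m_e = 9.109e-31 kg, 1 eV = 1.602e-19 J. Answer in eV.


Radius R = 9/2 nm = 4.5e-09 m
Confinement energy dE = pi^2 * hbar^2 / (2 * m_eff * m_e * R^2)
dE = pi^2 * (1.055e-34)^2 / (2 * 0.408 * 9.109e-31 * (4.5e-09)^2) J, divided by 1.602e-19 J/eV
dE = 0.0456 eV
Total band gap = E_g(bulk) + dE = 0.7 + 0.0456 = 0.7456 eV

0.7456


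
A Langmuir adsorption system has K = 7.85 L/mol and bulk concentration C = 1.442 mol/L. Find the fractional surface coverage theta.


Langmuir isotherm: theta = K*C / (1 + K*C)
K*C = 7.85 * 1.442 = 11.3197
theta = 11.3197 / (1 + 11.3197) = 11.3197 / 12.3197
theta = 0.9188

0.9188


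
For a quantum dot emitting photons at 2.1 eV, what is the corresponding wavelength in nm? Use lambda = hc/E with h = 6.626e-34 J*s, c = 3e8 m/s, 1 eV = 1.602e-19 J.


Convert energy: E = 2.1 eV = 2.1 * 1.602e-19 = 3.3642e-19 J
lambda = h*c / E = 6.626e-34 * 3e8 / 3.3642e-19
lambda = 5.90869e-07 m = 590.9 nm

590.9


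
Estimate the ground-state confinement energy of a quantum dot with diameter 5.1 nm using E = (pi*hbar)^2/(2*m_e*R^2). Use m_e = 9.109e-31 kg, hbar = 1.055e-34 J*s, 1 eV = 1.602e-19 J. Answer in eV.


Radius R = 5.1/2 = 2.55 nm = 2.55e-09 m
E = (pi * 1.055e-34)^2 / (2 * 9.109e-31 * (2.55e-09)^2)
E(J) = 9.27307e-21
E = E(J) / 1.602e-19 = 0.0579 eV

0.0579


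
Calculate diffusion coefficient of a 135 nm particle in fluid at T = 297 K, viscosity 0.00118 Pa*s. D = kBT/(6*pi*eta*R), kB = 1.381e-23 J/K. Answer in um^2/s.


Radius R = 135/2 = 67.5 nm = 6.75e-08 m
D = kB*T / (6*pi*eta*R)
D = 1.381e-23 * 297 / (6 * pi * 0.00118 * 6.75e-08)
D = 2.73189e-12 m^2/s = 2.732 um^2/s

2.732


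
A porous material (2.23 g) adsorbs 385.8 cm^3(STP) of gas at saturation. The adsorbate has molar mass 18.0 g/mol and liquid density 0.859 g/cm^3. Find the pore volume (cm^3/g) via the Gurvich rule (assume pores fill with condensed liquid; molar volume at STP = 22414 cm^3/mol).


Moles adsorbed n = V_ads / 22414 = 385.8 / 22414 = 1.721246e-02 mol
Liquid volume V_liq = n * M / rho_liq = 1.721246e-02 * 18.0 / 0.859 = 0.36068 cm^3
Specific pore volume V_pore = V_liq / m_sample = 0.36068 / 2.23
V_pore = 0.1617 cm^3/g

0.1617


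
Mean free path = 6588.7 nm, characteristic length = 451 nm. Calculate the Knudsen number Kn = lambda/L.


Knudsen number Kn = lambda / L
Kn = 6588.7 / 451
Kn = 14.6091

14.6091


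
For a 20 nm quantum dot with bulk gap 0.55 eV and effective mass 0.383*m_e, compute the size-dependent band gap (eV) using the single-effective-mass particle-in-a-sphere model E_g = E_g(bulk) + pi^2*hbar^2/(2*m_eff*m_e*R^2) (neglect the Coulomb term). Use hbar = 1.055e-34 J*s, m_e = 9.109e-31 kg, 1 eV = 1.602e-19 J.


Radius R = 20/2 nm = 1e-08 m
Confinement energy dE = pi^2 * hbar^2 / (2 * m_eff * m_e * R^2)
dE = pi^2 * (1.055e-34)^2 / (2 * 0.383 * 9.109e-31 * (1e-08)^2) J, divided by 1.602e-19 J/eV
dE = 0.0098 eV
Total band gap = E_g(bulk) + dE = 0.55 + 0.0098 = 0.5598 eV

0.5598


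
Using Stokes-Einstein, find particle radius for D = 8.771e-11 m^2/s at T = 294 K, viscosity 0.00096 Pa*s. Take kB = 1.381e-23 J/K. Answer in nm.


Stokes-Einstein: R = kB*T / (6*pi*eta*D)
R = 1.381e-23 * 294 / (6 * pi * 0.00096 * 8.771e-11)
R = 2.55811e-09 m = 2.56 nm

2.56


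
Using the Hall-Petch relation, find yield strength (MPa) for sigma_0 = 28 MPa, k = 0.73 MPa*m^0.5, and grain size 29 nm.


d = 29 nm = 2.9e-08 m
sqrt(d) = 0.0001702939
Hall-Petch contribution = k / sqrt(d) = 0.73 / 0.0001702939 = 4286.7 MPa
sigma = sigma_0 + k/sqrt(d) = 28 + 4286.7 = 4314.7 MPa

4314.7


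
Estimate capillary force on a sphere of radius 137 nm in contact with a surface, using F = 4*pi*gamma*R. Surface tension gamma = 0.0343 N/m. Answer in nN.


Convert radius: R = 137 nm = 1.37e-07 m
F = 4 * pi * gamma * R
F = 4 * pi * 0.0343 * 1.37e-07
F = 5.90506e-08 N = 59.0506 nN

59.0506


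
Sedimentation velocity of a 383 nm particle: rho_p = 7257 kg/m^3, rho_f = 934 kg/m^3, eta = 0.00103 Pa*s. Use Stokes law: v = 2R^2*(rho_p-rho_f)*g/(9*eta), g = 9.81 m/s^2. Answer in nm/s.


Radius R = 383/2 nm = 1.915e-07 m
Density difference = 7257 - 934 = 6323 kg/m^3
v = 2 * R^2 * (rho_p - rho_f) * g / (9 * eta)
v = 2 * (1.915e-07)^2 * 6323 * 9.81 / (9 * 0.00103)
v = 4.90772e-07 m/s = 490.7723 nm/s

490.7723


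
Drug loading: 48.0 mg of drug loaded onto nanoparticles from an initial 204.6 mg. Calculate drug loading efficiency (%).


Drug loading efficiency = (drug loaded / drug initial) * 100
DLE = 48.0 / 204.6 * 100
DLE = 0.2346 * 100
DLE = 23.46%

23.46


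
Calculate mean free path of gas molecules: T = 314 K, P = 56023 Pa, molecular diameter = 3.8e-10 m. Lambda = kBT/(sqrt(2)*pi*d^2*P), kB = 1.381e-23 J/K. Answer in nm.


Mean free path: lambda = kB*T / (sqrt(2) * pi * d^2 * P)
lambda = 1.381e-23 * 314 / (sqrt(2) * pi * (3.8e-10)^2 * 56023)
lambda = 1.20649e-07 m
lambda = 120.65 nm

120.65


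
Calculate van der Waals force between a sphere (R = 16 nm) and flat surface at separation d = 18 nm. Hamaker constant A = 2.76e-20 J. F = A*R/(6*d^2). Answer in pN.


Convert to SI: R = 16 nm = 1.6e-08 m, d = 18 nm = 1.8e-08 m
F = A * R / (6 * d^2)
F = 2.76e-20 * 1.6e-08 / (6 * (1.8e-08)^2)
F = 2.2716e-13 N = 0.227 pN

0.227


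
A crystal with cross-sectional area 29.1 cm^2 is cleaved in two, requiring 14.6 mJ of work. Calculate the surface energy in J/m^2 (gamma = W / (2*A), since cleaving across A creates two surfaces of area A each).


Convert: A = 29.1 cm^2 = 0.00291 m^2, W = 14.6 mJ = 0.0146 J
Cleaving exposes two faces of area A, so total new surface = 2*A and gamma = W / (2*A)
gamma = 0.0146 / (2 * 0.00291)
gamma = 2.509 J/m^2

2.509


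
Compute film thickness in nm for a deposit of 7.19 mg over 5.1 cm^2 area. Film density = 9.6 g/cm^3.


Convert: m = 7.19 mg = 7.1900e-06 kg, A = 5.1 cm^2 = 5.1000e-04 m^2, rho = 9.6 g/cm^3 = 9600 kg/m^3
t = m / (A * rho)
t = 7.1900e-06 / (5.1000e-04 * 9600)
t = 1.4685e-06 m = 1468.5 nm

1468.5


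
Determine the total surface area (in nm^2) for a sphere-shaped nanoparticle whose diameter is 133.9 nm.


Radius r = 133.9/2 = 66.95 nm
Surface area SA = 4 * pi * r^2
SA = 4 * pi * (66.95)^2
SA = 56326.27 nm^2

56326.27


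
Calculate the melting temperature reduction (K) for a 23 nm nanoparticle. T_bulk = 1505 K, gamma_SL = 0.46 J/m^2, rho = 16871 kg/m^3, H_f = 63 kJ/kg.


Radius R = 23/2 = 11.5 nm = 1.15e-08 m
Convert H_f = 63 kJ/kg = 63000 J/kg
dT = 2 * gamma_SL * T_bulk / (rho * H_f * R)
dT = 2 * 0.46 * 1505 / (16871 * 63000 * 1.15e-08)
dT = 113.3 K

113.3


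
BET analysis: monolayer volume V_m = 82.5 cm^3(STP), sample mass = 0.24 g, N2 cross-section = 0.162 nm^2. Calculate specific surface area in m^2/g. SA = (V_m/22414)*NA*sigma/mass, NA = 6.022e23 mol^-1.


Number of moles in monolayer = V_m / 22414 = 82.5 / 22414 = 0.00368074
Number of molecules = moles * NA = 0.00368074 * 6.022e23
SA = molecules * sigma / mass
SA = (82.5 / 22414) * 6.022e23 * 0.162e-18 / 0.24
SA = 1496.2 m^2/g

1496.2


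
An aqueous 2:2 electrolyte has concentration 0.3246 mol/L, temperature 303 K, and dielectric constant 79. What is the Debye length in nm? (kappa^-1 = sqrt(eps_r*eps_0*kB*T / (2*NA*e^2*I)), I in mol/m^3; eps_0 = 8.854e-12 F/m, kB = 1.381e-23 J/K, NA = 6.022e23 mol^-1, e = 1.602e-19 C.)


Ionic strength I = 0.3246 * 2^2 * 1000 = 1298.4 mol/m^3
kappa^-1 = sqrt(79 * 8.854e-12 * 1.381e-23 * 303 / (2 * 6.022e23 * (1.602e-19)^2 * 1298.4))
kappa^-1 = 0.27 nm

0.27


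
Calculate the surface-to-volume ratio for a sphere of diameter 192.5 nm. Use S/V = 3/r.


Radius r = 192.5/2 = 96.25 nm
S/V = 3 / r = 3 / 96.25
S/V = 0.0312 nm^-1

0.0312


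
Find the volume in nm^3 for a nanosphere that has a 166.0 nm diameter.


Radius r = 166.0/2 = 83 nm
Volume V = (4/3) * pi * r^3
V = (4/3) * pi * (83)^3
V = 2395095.78 nm^3

2395095.78


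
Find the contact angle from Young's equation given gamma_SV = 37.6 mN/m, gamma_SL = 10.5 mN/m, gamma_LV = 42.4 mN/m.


cos(theta) = (gamma_SV - gamma_SL) / gamma_LV
cos(theta) = (37.6 - 10.5) / 42.4
cos(theta) = 0.639151
theta = arccos(0.639151) = 50.27 degrees

50.27


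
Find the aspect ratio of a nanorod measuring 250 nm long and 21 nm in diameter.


Aspect ratio AR = length / diameter
AR = 250 / 21
AR = 11.9

11.9


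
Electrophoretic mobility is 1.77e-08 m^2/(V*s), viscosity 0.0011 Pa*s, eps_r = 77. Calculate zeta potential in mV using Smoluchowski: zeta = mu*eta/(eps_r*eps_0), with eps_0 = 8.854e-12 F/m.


Smoluchowski equation: zeta = mu * eta / (eps_r * eps_0)
zeta = 1.77e-08 * 0.0011 / (77 * 8.854e-12)
zeta = 0.028559 V = 28.56 mV

28.56


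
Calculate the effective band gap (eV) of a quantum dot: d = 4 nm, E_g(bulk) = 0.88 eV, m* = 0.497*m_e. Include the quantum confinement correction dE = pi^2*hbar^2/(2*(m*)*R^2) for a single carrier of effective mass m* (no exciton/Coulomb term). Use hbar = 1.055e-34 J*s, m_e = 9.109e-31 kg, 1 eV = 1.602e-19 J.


Radius R = 4/2 nm = 2e-09 m
Confinement energy dE = pi^2 * hbar^2 / (2 * m_eff * m_e * R^2)
dE = pi^2 * (1.055e-34)^2 / (2 * 0.497 * 9.109e-31 * (2e-09)^2) J, divided by 1.602e-19 J/eV
dE = 0.1893 eV
Total band gap = E_g(bulk) + dE = 0.88 + 0.1893 = 1.0693 eV

1.0693


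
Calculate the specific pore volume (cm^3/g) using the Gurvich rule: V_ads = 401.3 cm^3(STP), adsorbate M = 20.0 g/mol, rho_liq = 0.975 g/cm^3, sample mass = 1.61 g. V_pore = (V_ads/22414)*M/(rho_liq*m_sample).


Moles adsorbed n = V_ads / 22414 = 401.3 / 22414 = 1.790399e-02 mol
Liquid volume V_liq = n * M / rho_liq = 1.790399e-02 * 20.0 / 0.975 = 0.36726 cm^3
Specific pore volume V_pore = V_liq / m_sample = 0.36726 / 1.61
V_pore = 0.2281 cm^3/g

0.2281


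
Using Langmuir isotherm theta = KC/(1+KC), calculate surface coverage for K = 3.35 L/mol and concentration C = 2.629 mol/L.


Langmuir isotherm: theta = K*C / (1 + K*C)
K*C = 3.35 * 2.629 = 8.80715
theta = 8.80715 / (1 + 8.80715) = 8.80715 / 9.80715
theta = 0.898

0.898
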